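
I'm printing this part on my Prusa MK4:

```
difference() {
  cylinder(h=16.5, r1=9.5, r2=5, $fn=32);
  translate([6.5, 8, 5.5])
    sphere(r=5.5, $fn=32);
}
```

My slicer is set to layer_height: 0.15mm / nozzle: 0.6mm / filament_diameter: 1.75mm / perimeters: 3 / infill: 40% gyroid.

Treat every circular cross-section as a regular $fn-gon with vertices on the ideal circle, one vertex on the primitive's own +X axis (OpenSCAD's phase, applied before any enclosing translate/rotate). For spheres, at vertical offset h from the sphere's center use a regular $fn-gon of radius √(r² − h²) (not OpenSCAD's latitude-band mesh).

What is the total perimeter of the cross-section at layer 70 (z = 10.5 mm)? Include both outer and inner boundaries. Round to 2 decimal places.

At z = 10.5 mm: the cone: at t=0.636 of its height the radius interpolates to r₁+(r₂−r₁)t = 6.636, giving a regular 32-gon of that circumradius (perimeter = 2·32·6.636·sin(180°/32) = 41.63 mm); the r=5.5 sphere at (6.5, 8) slices to a regular 32-gon of circumradius 2.291 (√(r²−h²) with h=5 from center) (perimeter = 2·32·2.291·sin(180°/32) = 14.37 mm); After the difference (first − rest): starting from the cone, the r=5.5 sphere at (6.5, 8) misses the remaining region (no effect) — boundary = 41.63 mm. Overall, the cross-section is a single solid region. Total boundary length (outer) = 41.63 mm.

41.63 mm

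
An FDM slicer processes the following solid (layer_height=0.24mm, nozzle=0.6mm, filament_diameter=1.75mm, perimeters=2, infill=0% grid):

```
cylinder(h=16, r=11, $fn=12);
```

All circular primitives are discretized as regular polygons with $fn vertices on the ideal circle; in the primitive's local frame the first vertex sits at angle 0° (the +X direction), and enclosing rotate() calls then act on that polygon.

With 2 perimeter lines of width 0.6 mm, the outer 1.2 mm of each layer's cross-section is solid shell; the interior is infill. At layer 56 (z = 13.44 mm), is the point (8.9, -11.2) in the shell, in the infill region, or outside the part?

At z = 13.44 mm: the r=11 cylinder gives a regular 12-gon of circumradius 11 (constant along its height). Overall, the cross-section is a single solid region. The nearest boundary edge runs (5.50, -9.53)→(9.53, -5.50); distance from the point to it = 3.59 mm. The point is not inside any of the regions above, so it lies outside the cross-section (3.59 mm from the nearest boundary).

outside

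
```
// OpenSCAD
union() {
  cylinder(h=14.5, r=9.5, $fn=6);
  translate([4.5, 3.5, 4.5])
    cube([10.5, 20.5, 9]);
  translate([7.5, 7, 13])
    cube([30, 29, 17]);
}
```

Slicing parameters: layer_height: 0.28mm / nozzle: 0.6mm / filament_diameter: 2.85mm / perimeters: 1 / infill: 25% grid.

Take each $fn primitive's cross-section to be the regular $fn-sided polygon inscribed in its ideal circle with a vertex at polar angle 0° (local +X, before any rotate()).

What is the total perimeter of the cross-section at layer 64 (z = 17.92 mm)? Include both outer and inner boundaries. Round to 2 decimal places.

At z = 17.92 mm: the cylinder is absent (z outside [0, 14.5]); the cube at (4.5, 3.5) is not intersected at this z (z outside [4.5, 13.5]); the cube at (7.5, 7) (footprint 30×29) is included at this height (perimeter 118.00 mm); Merging all regions: only the 30×29 cube at (7.5, 7) is present, so the union is just that shape — boundary = 118.00 mm. Overall, the cross-section is a single solid region. Total boundary length (outer) = 118.00 mm.

118.00 mm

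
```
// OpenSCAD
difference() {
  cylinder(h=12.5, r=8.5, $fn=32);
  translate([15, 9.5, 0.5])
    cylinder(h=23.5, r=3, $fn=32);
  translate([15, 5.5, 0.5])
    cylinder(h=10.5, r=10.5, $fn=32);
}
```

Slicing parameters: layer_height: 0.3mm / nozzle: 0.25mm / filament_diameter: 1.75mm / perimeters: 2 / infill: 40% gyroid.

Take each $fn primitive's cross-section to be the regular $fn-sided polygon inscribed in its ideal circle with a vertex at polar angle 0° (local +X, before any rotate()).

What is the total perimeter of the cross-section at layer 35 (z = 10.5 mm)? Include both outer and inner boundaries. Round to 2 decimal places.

53.05 mm

At z = 10.5 mm: the r=8.5 cylinder gives a regular 32-gon of circumradius 8.5 (constant along its height) (perimeter = 2·32·8.500·sin(180°/32) = 53.32 mm); the r=3 cylinder at (15, 9.5) gives a regular 32-gon of circumradius 3 (constant along its height) (perimeter = 2·32·3.000·sin(180°/32) = 18.82 mm); the r=10.5 cylinder at (15, 5.5) contributes a regular 32-gon of circumradius 10.5 (perimeter = 2·32·10.500·sin(180°/32) = 65.87 mm); Taking the first minus the rest: starting from the r=8.5 cylinder, the r=3 cylinder at (15, 9.5) misses the remaining region (no effect); the r=10.5 cylinder at (15, 5.5) partially overlaps it — only the 20.28 mm² overlap (of its 344.14 mm²) is removed, clipping the outline — boundary = 53.05 mm. Overall, the cross-section is a single solid region. Total boundary length (outer) = 53.05 mm.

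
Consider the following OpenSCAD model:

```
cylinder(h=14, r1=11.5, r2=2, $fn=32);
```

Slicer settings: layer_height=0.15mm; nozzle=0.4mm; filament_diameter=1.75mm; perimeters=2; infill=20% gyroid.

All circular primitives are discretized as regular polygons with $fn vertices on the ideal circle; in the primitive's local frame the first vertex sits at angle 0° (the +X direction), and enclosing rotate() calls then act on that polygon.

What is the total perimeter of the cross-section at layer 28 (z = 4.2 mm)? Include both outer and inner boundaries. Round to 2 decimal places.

54.26 mm

At z = 4.2 mm: the cone (r1=11.5→r2=2) has section circumradius 8.650 here — a regular 32-gon (perimeter = 2·32·8.650·sin(180°/32) = 54.26 mm). Overall, the cross-section is a single solid region. Total boundary length (outer) = 54.26 mm.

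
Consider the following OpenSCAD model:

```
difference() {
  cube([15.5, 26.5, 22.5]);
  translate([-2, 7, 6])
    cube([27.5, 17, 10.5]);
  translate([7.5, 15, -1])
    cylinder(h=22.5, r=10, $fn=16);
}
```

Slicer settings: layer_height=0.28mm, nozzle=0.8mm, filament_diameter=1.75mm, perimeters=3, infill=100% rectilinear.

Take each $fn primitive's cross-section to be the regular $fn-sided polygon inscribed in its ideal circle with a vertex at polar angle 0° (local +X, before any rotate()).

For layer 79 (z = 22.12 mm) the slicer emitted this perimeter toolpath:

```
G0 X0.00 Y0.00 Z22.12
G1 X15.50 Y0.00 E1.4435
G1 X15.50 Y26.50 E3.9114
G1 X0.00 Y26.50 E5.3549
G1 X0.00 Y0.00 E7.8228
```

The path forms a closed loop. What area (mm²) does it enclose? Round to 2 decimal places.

Apply the shoelace formula to the sequence of (X, Y) vertices; enclosed area = 410.75 mm².

410.75 mm²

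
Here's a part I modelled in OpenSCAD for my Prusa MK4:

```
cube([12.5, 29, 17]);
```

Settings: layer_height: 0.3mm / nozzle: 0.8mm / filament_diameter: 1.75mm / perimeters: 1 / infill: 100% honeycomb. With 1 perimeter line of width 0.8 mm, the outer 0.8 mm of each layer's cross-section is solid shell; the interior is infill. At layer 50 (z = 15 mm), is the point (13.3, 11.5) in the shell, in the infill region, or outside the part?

outside

At z = 15 mm: the cube (footprint 12.5×29) is included at this height. Overall, the cross-section is a single solid region. The nearest boundary edge runs (12.50, 0.00)→(12.50, 29.00); distance from the point to it = 0.80 mm. The point is not inside any of the regions above, so it lies outside the cross-section (0.80 mm from the nearest boundary).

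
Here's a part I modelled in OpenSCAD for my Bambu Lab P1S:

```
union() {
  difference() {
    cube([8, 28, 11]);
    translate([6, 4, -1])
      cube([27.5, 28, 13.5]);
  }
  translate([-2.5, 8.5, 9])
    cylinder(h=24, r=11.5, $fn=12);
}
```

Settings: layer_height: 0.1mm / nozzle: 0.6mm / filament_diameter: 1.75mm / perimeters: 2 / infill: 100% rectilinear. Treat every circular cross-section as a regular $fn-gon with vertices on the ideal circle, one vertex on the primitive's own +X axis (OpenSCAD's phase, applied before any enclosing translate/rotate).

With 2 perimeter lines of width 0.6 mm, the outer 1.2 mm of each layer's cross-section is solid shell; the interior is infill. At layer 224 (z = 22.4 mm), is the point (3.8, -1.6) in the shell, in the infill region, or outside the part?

At z = 22.4 mm: the cube is not intersected at this z (z outside [0, 11]); the cube at (6, 4) is absent (z outside [-1, 12.5]); After the difference (first − rest): the first operand is absent here, so nothing remains; the r=11.5 cylinder at (-2.5, 8.5) contributes a regular 12-gon of circumradius 11.5; Merging all regions: only the r=11.5 cylinder at (-2.5, 8.5) is present, so the union is just that shape — 1 connected region. Overall, the cross-section is a single solid region. The nearest boundary edge runs (3.25, -1.46)→(7.46, 2.75); distance from the point to it = 0.49 mm. The point is not inside any of the regions above, so it lies outside the cross-section (0.49 mm from the nearest boundary).

outside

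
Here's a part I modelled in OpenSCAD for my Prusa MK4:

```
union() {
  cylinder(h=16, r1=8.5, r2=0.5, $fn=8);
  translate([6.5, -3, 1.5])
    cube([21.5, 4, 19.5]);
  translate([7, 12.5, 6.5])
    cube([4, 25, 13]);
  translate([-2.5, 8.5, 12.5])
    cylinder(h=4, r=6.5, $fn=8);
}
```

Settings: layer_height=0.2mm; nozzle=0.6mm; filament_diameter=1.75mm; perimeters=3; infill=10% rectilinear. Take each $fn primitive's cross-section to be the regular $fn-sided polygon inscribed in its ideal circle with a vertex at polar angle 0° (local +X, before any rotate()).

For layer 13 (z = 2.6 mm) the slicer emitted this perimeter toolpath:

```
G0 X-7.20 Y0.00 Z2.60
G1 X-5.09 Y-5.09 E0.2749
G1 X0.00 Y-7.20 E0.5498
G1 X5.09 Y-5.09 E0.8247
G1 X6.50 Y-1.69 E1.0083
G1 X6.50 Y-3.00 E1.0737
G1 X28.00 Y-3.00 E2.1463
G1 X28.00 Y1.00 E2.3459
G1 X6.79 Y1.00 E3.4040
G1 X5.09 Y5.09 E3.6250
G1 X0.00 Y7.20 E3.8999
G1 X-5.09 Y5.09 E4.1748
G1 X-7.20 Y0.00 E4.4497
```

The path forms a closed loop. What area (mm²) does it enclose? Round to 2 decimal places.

Apply the shoelace formula to the sequence of (X, Y) vertices; enclosed area = 231.52 mm².

231.52 mm²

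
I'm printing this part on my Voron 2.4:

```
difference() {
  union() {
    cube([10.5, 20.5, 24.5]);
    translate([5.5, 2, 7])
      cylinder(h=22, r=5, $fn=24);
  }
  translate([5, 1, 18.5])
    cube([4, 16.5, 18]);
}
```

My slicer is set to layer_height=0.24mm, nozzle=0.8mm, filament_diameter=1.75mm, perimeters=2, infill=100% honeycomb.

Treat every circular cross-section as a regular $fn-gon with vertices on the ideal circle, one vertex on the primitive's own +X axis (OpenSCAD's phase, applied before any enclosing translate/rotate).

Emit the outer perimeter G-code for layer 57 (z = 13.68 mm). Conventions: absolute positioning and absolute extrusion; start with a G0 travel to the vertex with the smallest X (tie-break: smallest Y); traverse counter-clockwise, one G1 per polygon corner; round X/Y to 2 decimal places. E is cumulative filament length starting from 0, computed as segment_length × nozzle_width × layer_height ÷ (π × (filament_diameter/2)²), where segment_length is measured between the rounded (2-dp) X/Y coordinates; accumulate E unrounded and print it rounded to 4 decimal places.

At z = 13.68 mm: the 10.5×20.5 cube contributes its full rectangle; the r=5 cylinder at (5.5, 2) contributes a regular 24-gon of circumradius 5; Merging all regions: the regions partially overlap (shared area 58.16 mm²), so overlapping operands fuse into one piece — 1 connected region; the cube at (5, 1) is not intersected at this z (z outside [18.5, 36.5]); After the difference (first − rest): none of the subtracted shapes is present at this height, so that combined region is unchanged — 1 connected region. The outline is a single polygon with 15 vertices. Extrusion per mm of travel: 0.8 × 0.24 / (π × 0.875²) = 0.079824. Accumulating E over each segment gives final E = 5.1446.

G0 X0.00 Y0.00 Z13.68
G1 X0.96 Y0.00 E0.0766
G1 X1.17 Y-0.50 E0.1199
G1 X1.96 Y-1.54 E0.2242
G1 X3.00 Y-2.33 E0.3284
G1 X4.21 Y-2.83 E0.4329
G1 X5.50 Y-3.00 E0.5368
G1 X6.79 Y-2.83 E0.6407
G1 X8.00 Y-2.33 E0.7452
G1 X9.04 Y-1.54 E0.8494
G1 X9.83 Y-0.50 E0.9537
G1 X10.04 Y0.00 E0.9970
G1 X10.50 Y0.00 E1.0337
G1 X10.50 Y20.50 E2.6701
G1 X0.00 Y20.50 E3.5082
G1 X0.00 Y0.00 E5.1446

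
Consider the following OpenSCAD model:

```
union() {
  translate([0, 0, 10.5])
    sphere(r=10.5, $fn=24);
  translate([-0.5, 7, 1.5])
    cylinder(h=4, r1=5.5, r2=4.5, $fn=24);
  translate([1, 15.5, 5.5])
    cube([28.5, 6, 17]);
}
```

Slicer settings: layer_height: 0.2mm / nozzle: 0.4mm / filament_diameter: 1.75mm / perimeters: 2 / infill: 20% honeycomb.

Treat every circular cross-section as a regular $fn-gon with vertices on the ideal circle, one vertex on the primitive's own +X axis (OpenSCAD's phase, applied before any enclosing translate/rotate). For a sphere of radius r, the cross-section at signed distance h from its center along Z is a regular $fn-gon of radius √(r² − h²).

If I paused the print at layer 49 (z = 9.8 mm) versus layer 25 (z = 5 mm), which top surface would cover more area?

layer 49 (z = 9.8 mm)

Layer 49 (z = 9.8): the r=10.5 sphere slices to a regular 24-gon of circumradius 10.477 (√(r²−h²) with h=0.7 from center) (area = (24/2)·10.477²·sin(360°/24) = 340.90 mm²); the cone at (-0.5, 7) is absent (z outside [1.5, 5.5]); the cube at (1, 15.5) (footprint 28.5×6) is included at this height (area 171.00 mm²); Combining (union): the 2 present regions are separate (no shared area or edge), so areas and boundary lengths simply add and each stays a separate island — area = 511.90 mm². So its area = 511.90 mm². Layer 25 (z = 5): the r=10.5 sphere slices to a regular 24-gon of circumradius 8.944 (√(r²−h²) with h=5.5 from center) (area = (24/2)·8.944²·sin(360°/24) = 248.47 mm²); the cone at (-0.5, 7) contributes a regular 24-gon of circumradius 4.625 (interpolated between r1=5.5 and r2=4.5 at t=0.875) (area = (24/2)·4.625²·sin(360°/24) = 66.44 mm²); the cube at (1, 15.5) does not reach this height (z outside [5.5, 22.5]); Taking the union: the regions partially overlap — summed areas 314.90 mm² minus the doubly-counted overlap 46.64 mm² gives 268.26 mm² — area = 268.26 mm². So its area = 268.26 mm². Layer 49 is larger (511.90 vs 268.26 mm²).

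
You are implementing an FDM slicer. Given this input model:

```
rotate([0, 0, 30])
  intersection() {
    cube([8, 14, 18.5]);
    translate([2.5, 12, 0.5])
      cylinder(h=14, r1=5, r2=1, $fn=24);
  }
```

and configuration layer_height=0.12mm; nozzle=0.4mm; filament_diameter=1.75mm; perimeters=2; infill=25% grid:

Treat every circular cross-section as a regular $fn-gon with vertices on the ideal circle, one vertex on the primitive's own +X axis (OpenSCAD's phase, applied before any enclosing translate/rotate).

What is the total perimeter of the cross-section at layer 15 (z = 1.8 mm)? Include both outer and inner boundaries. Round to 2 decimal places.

24.48 mm

At z = 1.8 mm: the 8×14 cube contributes its full rectangle (perimeter 44.00 mm); the cone at (2.5, 12) contributes a regular 24-gon of circumradius 4.629 (interpolated between r1=5 and r2=1 at t=0.093) (perimeter = 2·24·4.629·sin(180°/24) = 29.00 mm); After intersecting: the cone at (2.5, 12) partially overlaps the 8×14 cube; clipping to the common part keeps 41.45 mm² — boundary = 24.48 mm; (rotated 30° about Z; rotation is an isometry so areas/perimeters/island counts are preserved). Overall, the cross-section is a single solid region. Total boundary length (outer) = 24.48 mm.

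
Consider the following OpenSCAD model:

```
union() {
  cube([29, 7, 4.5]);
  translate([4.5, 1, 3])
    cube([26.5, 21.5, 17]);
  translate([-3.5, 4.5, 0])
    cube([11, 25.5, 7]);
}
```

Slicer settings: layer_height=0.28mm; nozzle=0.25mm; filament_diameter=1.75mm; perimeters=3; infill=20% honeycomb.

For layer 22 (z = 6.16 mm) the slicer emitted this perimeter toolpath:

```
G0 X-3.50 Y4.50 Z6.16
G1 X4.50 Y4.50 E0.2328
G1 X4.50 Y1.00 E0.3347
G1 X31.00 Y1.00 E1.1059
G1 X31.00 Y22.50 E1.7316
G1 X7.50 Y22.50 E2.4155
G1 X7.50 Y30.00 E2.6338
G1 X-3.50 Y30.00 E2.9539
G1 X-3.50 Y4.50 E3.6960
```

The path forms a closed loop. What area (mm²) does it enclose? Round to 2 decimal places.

796.25 mm²

Apply the shoelace formula to the sequence of (X, Y) vertices; enclosed area = 796.25 mm².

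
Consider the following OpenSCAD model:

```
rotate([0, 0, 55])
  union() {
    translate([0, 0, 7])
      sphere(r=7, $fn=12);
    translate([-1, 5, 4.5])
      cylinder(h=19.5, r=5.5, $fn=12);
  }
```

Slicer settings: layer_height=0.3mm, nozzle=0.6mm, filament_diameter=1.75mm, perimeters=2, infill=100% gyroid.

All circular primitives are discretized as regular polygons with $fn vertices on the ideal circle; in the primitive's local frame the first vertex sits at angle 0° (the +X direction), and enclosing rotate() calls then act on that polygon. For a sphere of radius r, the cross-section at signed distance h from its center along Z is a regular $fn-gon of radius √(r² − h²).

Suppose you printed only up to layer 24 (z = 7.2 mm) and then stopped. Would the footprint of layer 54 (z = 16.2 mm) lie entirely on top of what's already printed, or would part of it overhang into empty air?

Compare the two slices. At z = 7.2: the r=7 sphere contributes a regular 12-gon of circumradius √(7²−0.2²) = 6.997 (area = (12/2)·6.997²·sin(360°/12) = 146.88 mm²); the r=5.5 cylinder at (-1, 5) contributes a regular 12-gon of circumradius 5.5 (area = (12/2)·5.500²·sin(360°/12) = 90.75 mm²); Combining (union): the regions partially overlap — summed areas 237.63 mm² minus the doubly-counted overlap 55.70 mm² gives 181.93 mm² — area = 181.93 mm²; (whole slice rotated 55° about Z — lengths, areas and connectivity unchanged). At z = 16.2: the sphere is absent (|z−center|=9.200 > r=7); the cylinder at (-1, 5): section is a regular 12-gon, circumradius r=5.5 (area = (12/2)·5.500²·sin(360°/12) = 90.75 mm²); Combining (union): only the r=5.5 cylinder at (-1, 5) is present, so the union is just that shape — area = 90.75 mm²; (rotated 55° about Z; rotation is an isometry so areas/perimeters/island counts are preserved). Checking containment: the cross-section at z = 16.2 is a subset of the cross-section at z = 7.2.

entirely on top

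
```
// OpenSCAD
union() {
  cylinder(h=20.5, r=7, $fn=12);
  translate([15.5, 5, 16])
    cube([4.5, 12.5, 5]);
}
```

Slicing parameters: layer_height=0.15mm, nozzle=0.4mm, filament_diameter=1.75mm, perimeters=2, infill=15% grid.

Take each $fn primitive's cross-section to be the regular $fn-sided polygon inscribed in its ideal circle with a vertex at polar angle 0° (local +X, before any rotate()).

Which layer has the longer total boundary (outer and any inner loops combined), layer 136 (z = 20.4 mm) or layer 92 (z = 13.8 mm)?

Layer 136 (z = 20.4): the cylinder: section is a regular 12-gon, circumradius r=7 (perimeter = 2·12·7.000·sin(180°/12) = 43.48 mm); the cube at (15.5, 5) is present — its section is the full 4.5×12.5 rectangle (perimeter 34.00 mm); Combining (union): the 2 present regions are separate (no shared area or edge), so areas and boundary lengths simply add and each stays a separate island — boundary = 77.48 mm. So its perimeter = 77.48 mm. Layer 92 (z = 13.8): the cylinder: section is a regular 12-gon, circumradius r=7 (perimeter = 2·12·7.000·sin(180°/12) = 43.48 mm); the cube at (15.5, 5) does not reach this height (z outside [16, 21]); Taking the union: only the r=7 cylinder is present, so the union is just that shape — boundary = 43.48 mm. So its perimeter = 43.48 mm. Layer 136 is larger (77.48 vs 43.48 mm).

layer 136 (z = 20.4 mm)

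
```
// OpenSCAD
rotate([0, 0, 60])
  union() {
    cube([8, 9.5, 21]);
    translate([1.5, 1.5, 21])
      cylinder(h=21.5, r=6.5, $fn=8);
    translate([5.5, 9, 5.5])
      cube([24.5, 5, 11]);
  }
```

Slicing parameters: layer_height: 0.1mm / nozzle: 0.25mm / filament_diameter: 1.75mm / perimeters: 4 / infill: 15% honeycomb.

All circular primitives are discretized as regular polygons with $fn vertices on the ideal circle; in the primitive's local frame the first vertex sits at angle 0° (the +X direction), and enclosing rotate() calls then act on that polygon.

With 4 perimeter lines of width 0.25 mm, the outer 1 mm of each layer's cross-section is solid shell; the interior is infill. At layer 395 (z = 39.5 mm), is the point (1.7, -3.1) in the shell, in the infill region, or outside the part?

shell

At z = 39.5 mm: the cube is not intersected at this z (z outside [0, 21]); the cylinder at (1.5, 1.5): section is a regular 8-gon, circumradius r=6.5; the cube at (5.5, 9) is absent (z outside [5.5, 16.5]); Merging all regions: only the r=6.5 cylinder at (1.5, 1.5) is present, so the union is just that shape — 1 connected region; (rotated 60° about Z; rotation is an isometry so areas/perimeters/island counts are preserved). Overall, the cross-section is a single solid region. Undo the 60° rotation: the query point maps to (-1.835, -3.022) in the un-rotated model frame. The nearest boundary edge runs (-3.10, -3.10)→(1.50, -5.00); distance from the point to it = 0.55 mm. The point is inside the cross-section, 0.55 mm from the nearest boundary — within the 1 mm shell band (4 × 0.25).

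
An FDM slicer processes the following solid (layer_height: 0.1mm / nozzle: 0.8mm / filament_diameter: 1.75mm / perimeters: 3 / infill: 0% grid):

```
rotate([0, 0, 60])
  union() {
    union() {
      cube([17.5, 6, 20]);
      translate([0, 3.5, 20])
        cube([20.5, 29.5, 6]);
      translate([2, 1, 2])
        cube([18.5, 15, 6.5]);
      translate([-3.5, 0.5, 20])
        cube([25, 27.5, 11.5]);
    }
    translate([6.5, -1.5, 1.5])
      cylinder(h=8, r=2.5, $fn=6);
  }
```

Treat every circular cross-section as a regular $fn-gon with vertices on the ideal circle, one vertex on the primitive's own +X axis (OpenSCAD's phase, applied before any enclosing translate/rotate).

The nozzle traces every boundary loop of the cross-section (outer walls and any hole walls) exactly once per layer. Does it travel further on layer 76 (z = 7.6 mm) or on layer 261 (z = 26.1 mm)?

layer 261 (z = 26.1 mm)

Layer 76 (z = 7.6): the cube is present — its section is the full 17.5×6 rectangle (perimeter 47.00 mm); the cube at (0, 3.5) does not reach this height (z outside [20, 26]); the cube at (2, 1) is present — its section is the full 18.5×15 rectangle (perimeter 67.00 mm); the cube at (-3.5, 0.5) is absent (z outside [20, 31.5]); Combining (union): the regions partially overlap (shared area 77.50 mm²), so the edge portions inside another operand are dropped and the merged outline is re-measured after clipping — boundary = 73.00 mm; the cylinder at (6.5, -1.5): section is a regular 6-gon, circumradius r=2.5 (perimeter = 2·6·2.500·sin(180°/6) = 15.00 mm); Merging all regions: the regions partially overlap (shared area 1.92 mm²), so the edge portions inside another operand are dropped and the merged outline is re-measured after clipping — boundary = 80.70 mm; (rotated 60° about Z; rotation is an isometry so areas/perimeters/island counts are preserved). So its perimeter = 80.70 mm. Layer 261 (z = 26.1): the cube is absent (z outside [0, 20]); the cube at (0, 3.5) does not reach this height (z outside [20, 26]); the cube at (2, 1) is not intersected at this z (z outside [2, 8.5]); the cube at (-3.5, 0.5) is present — its section is the full 25×27.5 rectangle (perimeter 105.00 mm); Taking the union: only the 25×27.5 cube at (-3.5, 0.5) is present, so the union is just that shape — boundary = 105.00 mm; the cylinder at (6.5, -1.5) is absent (z outside [1.5, 9.5]); Taking the union: only that combined region is present, so the union is just that shape — boundary = 105.00 mm; (rotated 60° about Z; rotation is an isometry so areas/perimeters/island counts are preserved). So its perimeter = 105.00 mm. Layer 261 is larger (105.00 vs 80.70 mm).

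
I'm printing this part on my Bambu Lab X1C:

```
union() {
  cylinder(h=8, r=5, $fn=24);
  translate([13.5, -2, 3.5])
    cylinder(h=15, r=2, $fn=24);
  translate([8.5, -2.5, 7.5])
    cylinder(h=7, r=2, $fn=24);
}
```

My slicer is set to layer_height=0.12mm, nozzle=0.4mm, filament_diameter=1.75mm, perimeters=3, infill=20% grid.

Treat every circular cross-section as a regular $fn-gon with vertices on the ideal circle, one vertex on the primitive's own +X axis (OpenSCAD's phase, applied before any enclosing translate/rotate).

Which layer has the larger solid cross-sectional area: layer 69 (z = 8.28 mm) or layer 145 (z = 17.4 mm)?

Layer 69 (z = 8.28): the cylinder is not intersected at this z (z outside [0, 8]); the r=2 cylinder at (13.5, -2) contributes a regular 24-gon of circumradius 2 (area = (24/2)·2.000²·sin(360°/24) = 12.42 mm²); the r=2 cylinder at (8.5, -2.5) gives a regular 24-gon of circumradius 2 (constant along its height) (area = (24/2)·2.000²·sin(360°/24) = 12.42 mm²); Merging all regions: the 2 present regions are separate (no shared area or edge), so areas and boundary lengths simply add and each stays a separate island — area = 24.85 mm². So its area = 24.85 mm². Layer 145 (z = 17.4): the cylinder is absent (z outside [0, 8]); the cylinder at (13.5, -2): section is a regular 24-gon, circumradius r=2 (area = (24/2)·2.000²·sin(360°/24) = 12.42 mm²); the cylinder at (8.5, -2.5) does not reach this height (z outside [7.5, 14.5]); Merging all regions: only the r=2 cylinder at (13.5, -2) is present, so the union is just that shape — area = 12.42 mm². So its area = 12.42 mm². Layer 69 is larger (24.85 vs 12.42 mm²).

layer 69 (z = 8.28 mm)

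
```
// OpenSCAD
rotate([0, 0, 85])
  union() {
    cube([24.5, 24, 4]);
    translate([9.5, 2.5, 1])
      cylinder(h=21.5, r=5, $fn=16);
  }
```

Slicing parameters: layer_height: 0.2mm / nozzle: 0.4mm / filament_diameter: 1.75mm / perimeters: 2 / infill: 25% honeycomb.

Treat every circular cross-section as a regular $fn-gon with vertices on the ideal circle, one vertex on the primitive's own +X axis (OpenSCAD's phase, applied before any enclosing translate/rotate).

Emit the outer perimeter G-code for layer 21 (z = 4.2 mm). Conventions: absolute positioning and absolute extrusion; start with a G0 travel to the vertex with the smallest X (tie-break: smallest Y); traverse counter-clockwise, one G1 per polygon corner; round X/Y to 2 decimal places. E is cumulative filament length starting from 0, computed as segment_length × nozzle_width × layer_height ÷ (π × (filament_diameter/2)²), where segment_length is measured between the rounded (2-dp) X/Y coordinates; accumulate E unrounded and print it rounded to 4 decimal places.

At z = 4.2 mm: the cube does not reach this height (z outside [0, 4]); the r=5 cylinder at (9.5, 2.5) gives a regular 16-gon of circumradius 5 (constant along its height); Combining (union): only the r=5 cylinder at (9.5, 2.5) is present, so the union is just that shape — 1 connected region; (rotated 85° about Z; rotation is an isometry so areas/perimeters/island counts are preserved). The outline is a single polygon with 16 vertices. Extrusion per mm of travel: 0.4 × 0.2 / (π × 0.875²) = 0.033260. Accumulating E over each segment gives final E = 1.0383.

G0 X-6.64 Y10.12 Z4.20
G1 X-6.43 Y8.18 E0.0649
G1 X-5.49 Y6.47 E0.1298
G1 X-3.97 Y5.25 E0.1946
G1 X-2.10 Y4.70 E0.2595
G1 X-0.16 Y4.91 E0.3244
G1 X1.55 Y5.85 E0.3893
G1 X2.77 Y7.37 E0.4541
G1 X3.32 Y9.25 E0.5192
G1 X3.11 Y11.19 E0.5841
G1 X2.17 Y12.90 E0.6490
G1 X0.65 Y14.12 E0.7139
G1 X-1.23 Y14.66 E0.7789
G1 X-3.17 Y14.45 E0.8438
G1 X-4.88 Y13.51 E0.9087
G1 X-6.10 Y11.99 E0.9736
G1 X-6.64 Y10.12 E1.0383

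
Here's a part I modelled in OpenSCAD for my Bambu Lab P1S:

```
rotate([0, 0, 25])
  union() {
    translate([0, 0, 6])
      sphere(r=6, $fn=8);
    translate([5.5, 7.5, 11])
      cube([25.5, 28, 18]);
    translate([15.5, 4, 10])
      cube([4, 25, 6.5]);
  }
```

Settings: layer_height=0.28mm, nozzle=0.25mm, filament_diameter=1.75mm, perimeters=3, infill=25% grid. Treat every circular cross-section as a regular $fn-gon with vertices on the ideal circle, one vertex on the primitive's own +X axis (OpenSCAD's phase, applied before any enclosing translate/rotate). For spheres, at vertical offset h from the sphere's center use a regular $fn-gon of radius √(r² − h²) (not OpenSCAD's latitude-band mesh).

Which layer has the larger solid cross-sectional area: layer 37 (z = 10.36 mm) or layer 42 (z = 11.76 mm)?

layer 42 (z = 11.76 mm)

Layer 37 (z = 10.36): the r=6 sphere slices to a regular 8-gon of circumradius 4.122 (√(r²−h²) with h=4.36 from center) (area = (8/2)·4.122²·sin(360°/8) = 48.06 mm²); the cube at (5.5, 7.5) is absent (z outside [11, 29]); the 4×25 cube at (15.5, 4) contributes its full rectangle (area 100.00 mm²); Taking the union: the 2 present regions are separate (no shared area or edge), so areas and boundary lengths simply add and each stays a separate island — area = 148.06 mm²; (rotated 25° about Z; rotation is an isometry so areas/perimeters/island counts are preserved). So its area = 148.06 mm². Layer 42 (z = 11.76): the r=6 sphere slices to a regular 8-gon of circumradius 1.680 (√(r²−h²) with h=5.76 from center) (area = (8/2)·1.680²·sin(360°/8) = 7.98 mm²); the cube at (5.5, 7.5) (footprint 25.5×28) is included at this height (area 714.00 mm²); the 4×25 cube at (15.5, 4) contributes its full rectangle (area 100.00 mm²); Taking the union: the regions partially overlap — summed areas 821.98 mm² minus the doubly-counted overlap 86.00 mm² gives 735.98 mm² — area = 735.98 mm²; (whole slice rotated 25° about Z — lengths, areas and connectivity unchanged). So its area = 735.98 mm². Layer 42 is larger (735.98 vs 148.06 mm²).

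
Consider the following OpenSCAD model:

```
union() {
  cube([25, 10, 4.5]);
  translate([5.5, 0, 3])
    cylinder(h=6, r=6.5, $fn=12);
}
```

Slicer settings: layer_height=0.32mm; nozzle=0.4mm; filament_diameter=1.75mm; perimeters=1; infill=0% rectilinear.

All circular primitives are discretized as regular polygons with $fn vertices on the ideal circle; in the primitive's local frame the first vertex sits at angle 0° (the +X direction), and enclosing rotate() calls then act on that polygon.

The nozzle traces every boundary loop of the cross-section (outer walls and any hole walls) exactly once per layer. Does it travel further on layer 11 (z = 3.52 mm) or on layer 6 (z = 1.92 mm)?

Layer 11 (z = 3.52): the cube is present — its section is the full 25×10 rectangle (perimeter 70.00 mm); the r=6.5 cylinder at (5.5, 0) contributes a regular 12-gon of circumradius 6.5 (perimeter = 2·12·6.500·sin(180°/12) = 40.38 mm); Taking the union: the regions partially overlap (shared area 61.53 mm²), so the edge portions inside another operand are dropped and the merged outline is re-measured after clipping — boundary = 78.36 mm. So its perimeter = 78.36 mm. Layer 6 (z = 1.92): the 25×10 cube contributes its full rectangle (perimeter 70.00 mm); the cylinder at (5.5, 0) is absent (z outside [3, 9]); Merging all regions: only the 25×10 cube is present, so the union is just that shape — boundary = 70.00 mm. So its perimeter = 70.00 mm. Layer 11 is larger (78.36 vs 70.00 mm).

layer 11 (z = 3.52 mm)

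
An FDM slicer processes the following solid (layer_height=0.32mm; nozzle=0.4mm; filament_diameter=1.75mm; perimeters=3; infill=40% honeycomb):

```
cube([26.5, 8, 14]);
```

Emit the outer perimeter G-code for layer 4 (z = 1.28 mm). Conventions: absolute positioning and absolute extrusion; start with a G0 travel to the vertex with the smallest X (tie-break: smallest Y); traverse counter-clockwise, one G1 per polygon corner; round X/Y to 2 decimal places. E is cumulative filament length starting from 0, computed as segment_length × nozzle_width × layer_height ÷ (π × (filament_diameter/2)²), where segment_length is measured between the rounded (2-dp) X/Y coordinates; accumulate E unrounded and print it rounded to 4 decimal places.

G0 X0.00 Y0.00 Z1.28
G1 X26.50 Y0.00 E1.4102
G1 X26.50 Y8.00 E1.8360
G1 X0.00 Y8.00 E3.2462
G1 X0.00 Y0.00 E3.6719

At z = 1.28 mm: the 26.5×8 cube contributes its full rectangle. The outline is a single polygon with 4 vertices. Extrusion per mm of travel: 0.4 × 0.32 / (π × 0.875²) = 0.053216. Accumulating E over each segment gives final E = 3.6719.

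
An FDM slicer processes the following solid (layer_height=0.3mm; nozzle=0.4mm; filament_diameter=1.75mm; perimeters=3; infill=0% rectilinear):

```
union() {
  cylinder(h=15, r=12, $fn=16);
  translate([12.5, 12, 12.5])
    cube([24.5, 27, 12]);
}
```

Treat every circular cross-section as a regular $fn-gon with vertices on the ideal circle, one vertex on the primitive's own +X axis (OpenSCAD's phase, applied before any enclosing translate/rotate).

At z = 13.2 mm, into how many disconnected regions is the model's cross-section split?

2

At z = 13.2 mm: the cylinder: section is a regular 16-gon, circumradius r=12; the 24.5×27 cube at (12.5, 12) contributes its full rectangle; Combining (union): the 2 present regions are separate (no shared area or edge), so areas and boundary lengths simply add and each stays a separate island — 2 connected regions. The result has 2 disconnected regions.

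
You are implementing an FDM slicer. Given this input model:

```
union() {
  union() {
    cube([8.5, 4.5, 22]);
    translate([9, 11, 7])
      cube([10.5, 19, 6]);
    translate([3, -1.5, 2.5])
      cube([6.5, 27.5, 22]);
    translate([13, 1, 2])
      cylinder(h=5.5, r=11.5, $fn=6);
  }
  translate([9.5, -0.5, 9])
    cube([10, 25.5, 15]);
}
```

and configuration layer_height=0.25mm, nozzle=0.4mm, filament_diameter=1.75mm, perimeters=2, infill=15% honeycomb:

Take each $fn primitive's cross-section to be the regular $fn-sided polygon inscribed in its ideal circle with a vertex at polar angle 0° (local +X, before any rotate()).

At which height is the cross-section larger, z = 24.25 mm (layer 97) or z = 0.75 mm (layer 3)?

Layer 97 (z = 24.25): the cube does not reach this height (z outside [0, 22]); the cube at (9, 11) does not reach this height (z outside [7, 13]); the 6.5×27.5 cube at (3, -1.5) contributes its full rectangle (area 178.75 mm²); the cylinder at (13, 1) does not reach this height (z outside [2, 7.5]); Taking the union: only the 6.5×27.5 cube at (3, -1.5) is present, so the union is just that shape — area = 178.75 mm²; the cube at (9.5, -0.5) is not intersected at this z (z outside [9, 24]); Merging all regions: only the result so far is present, so the union is just that shape — area = 178.75 mm². So its area = 178.75 mm². Layer 3 (z = 0.75): the 8.5×4.5 cube contributes its full rectangle (area 38.25 mm²); the cube at (9, 11) is not intersected at this z (z outside [7, 13]); the cube at (3, -1.5) is not intersected at this z (z outside [2.5, 24.5]); the cylinder at (13, 1) is absent (z outside [2, 7.5]); Combining (union): only the 8.5×4.5 cube is present, so the union is just that shape — area = 38.25 mm²; the cube at (9.5, -0.5) is not intersected at this z (z outside [9, 24]); Merging all regions: only that combined region is present, so the union is just that shape — area = 38.25 mm². So its area = 38.25 mm². Layer 97 is larger (178.75 vs 38.25 mm²).

layer 97 (z = 24.25 mm)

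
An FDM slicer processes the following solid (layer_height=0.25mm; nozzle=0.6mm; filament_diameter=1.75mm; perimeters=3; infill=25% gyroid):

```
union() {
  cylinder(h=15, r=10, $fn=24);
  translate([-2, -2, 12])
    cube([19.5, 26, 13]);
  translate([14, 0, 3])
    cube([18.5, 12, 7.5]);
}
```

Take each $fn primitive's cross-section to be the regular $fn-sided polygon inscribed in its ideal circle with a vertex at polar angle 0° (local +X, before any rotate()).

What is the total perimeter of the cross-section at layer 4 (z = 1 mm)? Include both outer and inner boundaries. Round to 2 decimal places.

62.65 mm

At z = 1 mm: the r=10 cylinder contributes a regular 24-gon of circumradius 10 (perimeter = 2·24·10.000·sin(180°/24) = 62.65 mm); the cube at (-2, -2) is absent (z outside [12, 25]); the cube at (14, 0) does not reach this height (z outside [3, 10.5]); Taking the union: only the r=10 cylinder is present, so the union is just that shape — boundary = 62.65 mm. Overall, the cross-section is a single solid region. Total boundary length (outer) = 62.65 mm.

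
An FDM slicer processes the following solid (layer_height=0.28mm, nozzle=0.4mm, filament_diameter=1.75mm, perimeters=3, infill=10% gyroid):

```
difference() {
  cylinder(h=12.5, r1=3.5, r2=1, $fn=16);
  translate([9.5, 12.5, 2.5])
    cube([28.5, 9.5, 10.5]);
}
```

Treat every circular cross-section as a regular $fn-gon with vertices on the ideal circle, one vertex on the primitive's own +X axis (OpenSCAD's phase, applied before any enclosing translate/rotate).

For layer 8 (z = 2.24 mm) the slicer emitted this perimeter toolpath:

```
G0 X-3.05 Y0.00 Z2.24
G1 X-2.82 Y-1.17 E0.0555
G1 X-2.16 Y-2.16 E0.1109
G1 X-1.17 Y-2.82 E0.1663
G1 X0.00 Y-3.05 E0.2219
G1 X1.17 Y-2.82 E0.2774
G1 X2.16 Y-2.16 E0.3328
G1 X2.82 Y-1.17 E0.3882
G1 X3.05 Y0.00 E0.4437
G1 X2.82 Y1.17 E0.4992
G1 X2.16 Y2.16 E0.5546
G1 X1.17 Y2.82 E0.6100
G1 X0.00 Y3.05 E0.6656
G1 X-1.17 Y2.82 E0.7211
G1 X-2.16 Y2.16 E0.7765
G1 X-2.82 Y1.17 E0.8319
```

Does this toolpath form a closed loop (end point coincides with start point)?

no

Start point (G0): (-3.05, 0.00). End point (last G1): the path does not return to the start — open.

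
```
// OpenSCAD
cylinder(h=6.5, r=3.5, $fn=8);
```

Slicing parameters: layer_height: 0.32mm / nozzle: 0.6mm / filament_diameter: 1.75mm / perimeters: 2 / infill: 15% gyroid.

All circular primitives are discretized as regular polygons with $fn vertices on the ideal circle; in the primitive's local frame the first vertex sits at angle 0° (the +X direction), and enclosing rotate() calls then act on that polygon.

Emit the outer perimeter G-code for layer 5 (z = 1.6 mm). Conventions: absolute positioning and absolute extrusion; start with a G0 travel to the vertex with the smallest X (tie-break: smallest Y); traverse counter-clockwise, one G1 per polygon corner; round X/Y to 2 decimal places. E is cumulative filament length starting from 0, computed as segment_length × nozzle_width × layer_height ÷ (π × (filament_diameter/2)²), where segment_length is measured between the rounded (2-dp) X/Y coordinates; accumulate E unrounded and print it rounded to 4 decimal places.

At z = 1.6 mm: the r=3.5 cylinder gives a regular 8-gon of circumradius 3.5 (constant along its height). The outline is a single polygon with 8 vertices. Extrusion per mm of travel: 0.6 × 0.32 / (π × 0.875²) = 0.079824. Accumulating E over each segment gives final E = 1.7090.

G0 X-3.50 Y0.00 Z1.60
G1 X-2.47 Y-2.47 E0.2136
G1 X0.00 Y-3.50 E0.4272
G1 X2.47 Y-2.47 E0.6409
G1 X3.50 Y0.00 E0.8545
G1 X2.47 Y2.47 E1.0681
G1 X0.00 Y3.50 E1.2817
G1 X-2.47 Y2.47 E1.4954
G1 X-3.50 Y0.00 E1.7090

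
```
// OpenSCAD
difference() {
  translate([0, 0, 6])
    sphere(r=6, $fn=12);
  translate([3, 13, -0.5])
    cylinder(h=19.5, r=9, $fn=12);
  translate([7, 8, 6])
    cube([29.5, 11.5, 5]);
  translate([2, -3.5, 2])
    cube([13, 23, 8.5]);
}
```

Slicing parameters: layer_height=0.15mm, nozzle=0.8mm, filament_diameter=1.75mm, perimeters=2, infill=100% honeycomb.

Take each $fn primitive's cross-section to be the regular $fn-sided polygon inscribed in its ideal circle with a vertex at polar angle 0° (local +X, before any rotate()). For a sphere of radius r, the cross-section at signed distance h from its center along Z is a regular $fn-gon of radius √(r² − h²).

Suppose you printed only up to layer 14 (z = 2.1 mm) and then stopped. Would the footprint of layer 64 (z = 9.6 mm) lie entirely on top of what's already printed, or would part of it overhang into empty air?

part overhangs

Compare the two slices. At z = 2.1: the r=6 sphere contributes a regular 12-gon of circumradius √(6²−3.9²) = 4.560 (area = (12/2)·4.560²·sin(360°/12) = 62.37 mm²); the r=9 cylinder at (3, 13) contributes a regular 12-gon of circumradius 9 (area = (12/2)·9.000²·sin(360°/12) = 243.00 mm²); the cube at (7, 8) does not reach this height (z outside [6, 11]); the 13×23 cube at (2, -3.5) contributes its full rectangle (area 299.00 mm²); After the difference (first − rest): starting from the r=6 sphere (62.37 mm²), the r=9 cylinder at (3, 13) misses the remaining region (no effect); the 13×23 cube at (2, -3.5) partially overlaps it — only the 13.78 mm² overlap (of its 299.00 mm²) is removed, clipping the outline — area = 48.59 mm². At z = 9.6: the r=6 sphere contributes a regular 12-gon of circumradius √(6²−3.6²) = 4.800 (area = (12/2)·4.800²·sin(360°/12) = 69.12 mm²); the r=9 cylinder at (3, 13) contributes a regular 12-gon of circumradius 9 (area = (12/2)·9.000²·sin(360°/12) = 243.00 mm²); the 29.5×11.5 cube at (7, 8) contributes its full rectangle (area 339.25 mm²); the 13×23 cube at (2, -3.5) contributes its full rectangle (area 299.00 mm²); Subtracting the remaining from the first: starting from the r=6 sphere (69.12 mm²), the r=9 cylinder at (3, 13) misses the remaining region (no effect); the 29.5×11.5 cube at (7, 8) misses the remaining region (no effect); the 13×23 cube at (2, -3.5) partially overlaps it — only the 15.93 mm² overlap (of its 299.00 mm²) is removed, clipping the outline — area = 53.19 mm². Checking containment: at z = 9.6 the cross-section extends beyond the z = 2.1 cross-section by about 4.60 mm².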